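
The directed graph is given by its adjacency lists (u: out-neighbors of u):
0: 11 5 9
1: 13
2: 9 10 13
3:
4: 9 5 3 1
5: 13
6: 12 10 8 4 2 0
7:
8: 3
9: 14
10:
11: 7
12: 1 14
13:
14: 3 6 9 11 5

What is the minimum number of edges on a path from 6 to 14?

Level 0: 6
Level 1: 0, 2, 4, 8, 10, 12
Level 2: 1, 3, 5, 9, 11, 13, 14
Level 3: 7
14 first appears at level 2.

2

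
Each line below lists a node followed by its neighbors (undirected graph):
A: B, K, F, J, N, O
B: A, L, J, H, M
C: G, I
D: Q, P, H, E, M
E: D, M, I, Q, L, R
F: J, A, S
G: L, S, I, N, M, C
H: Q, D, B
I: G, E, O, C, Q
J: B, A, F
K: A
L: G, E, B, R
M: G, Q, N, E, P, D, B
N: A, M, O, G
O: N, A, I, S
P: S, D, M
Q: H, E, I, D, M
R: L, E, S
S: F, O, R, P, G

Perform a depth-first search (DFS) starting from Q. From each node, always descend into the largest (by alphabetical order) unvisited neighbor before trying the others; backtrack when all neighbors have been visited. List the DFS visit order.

Visit Q
Q → M
M → P
P → S
S → R
R → L
L → G
G → N
N → O
O → I
I → E
E → D
D → H
H → B
B → J
J → F
F → A
A → K
I → C

Q → M → P → S → R → L → G → N → O → I → E → D → H → B → J → F → A → K → C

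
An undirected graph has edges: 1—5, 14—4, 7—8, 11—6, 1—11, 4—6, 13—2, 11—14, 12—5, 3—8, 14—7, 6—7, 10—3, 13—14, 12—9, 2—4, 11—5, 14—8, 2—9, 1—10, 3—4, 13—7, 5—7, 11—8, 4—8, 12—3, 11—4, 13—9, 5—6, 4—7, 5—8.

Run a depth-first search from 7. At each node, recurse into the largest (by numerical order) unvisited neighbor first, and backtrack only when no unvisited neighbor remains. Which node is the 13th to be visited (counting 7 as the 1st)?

1

Visit 7
7 → 14
14 → 13
13 → 9
9 → 12
12 → 5
5 → 11
11 → 8
8 → 4
4 → 6
4 → 3
3 → 10
10 → 1
4 → 2

Visit order: 7, 14, 13, 9, 12, 5, 11, 8, 4, 6, 3, 10, 1, 2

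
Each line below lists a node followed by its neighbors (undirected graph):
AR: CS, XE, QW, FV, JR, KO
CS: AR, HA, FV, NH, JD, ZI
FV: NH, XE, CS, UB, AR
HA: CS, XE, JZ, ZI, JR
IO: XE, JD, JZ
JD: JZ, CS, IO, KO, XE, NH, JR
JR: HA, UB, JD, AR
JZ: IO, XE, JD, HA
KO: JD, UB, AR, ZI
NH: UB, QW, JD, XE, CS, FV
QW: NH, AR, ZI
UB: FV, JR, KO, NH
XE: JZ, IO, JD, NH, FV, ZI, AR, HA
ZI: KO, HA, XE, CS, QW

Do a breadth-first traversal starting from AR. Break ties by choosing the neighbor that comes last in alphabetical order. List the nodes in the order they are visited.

AR, XE, QW, KO, JR, FV, CS, ZI, NH, JZ, JD, IO, HA, UB

Visit AR; enqueue XE, QW, KO, JR, FV, CS → queue [XE, QW, KO, JR, FV, CS]
Visit XE; enqueue ZI, NH, JZ, JD, IO, HA → queue [QW, KO, JR, FV, CS, ZI, NH, JZ, JD, IO, HA]
Visit QW → queue [KO, JR, FV, CS, ZI, NH, JZ, JD, IO, HA]
Visit KO; enqueue UB → queue [JR, FV, CS, ZI, NH, JZ, JD, IO, HA, UB]
Visit JR → queue [FV, CS, ZI, NH, JZ, JD, IO, HA, UB]
Visit FV → queue [CS, ZI, NH, JZ, JD, IO, HA, UB]
Visit CS → queue [ZI, NH, JZ, JD, IO, HA, UB]
Visit ZI → queue [NH, JZ, JD, IO, HA, UB]
Visit NH → queue [JZ, JD, IO, HA, UB]
Visit JZ → queue [JD, IO, HA, UB]
Visit JD → queue [IO, HA, UB]
Visit IO → queue [HA, UB]
Visit HA → queue [UB]
Visit UB → queue []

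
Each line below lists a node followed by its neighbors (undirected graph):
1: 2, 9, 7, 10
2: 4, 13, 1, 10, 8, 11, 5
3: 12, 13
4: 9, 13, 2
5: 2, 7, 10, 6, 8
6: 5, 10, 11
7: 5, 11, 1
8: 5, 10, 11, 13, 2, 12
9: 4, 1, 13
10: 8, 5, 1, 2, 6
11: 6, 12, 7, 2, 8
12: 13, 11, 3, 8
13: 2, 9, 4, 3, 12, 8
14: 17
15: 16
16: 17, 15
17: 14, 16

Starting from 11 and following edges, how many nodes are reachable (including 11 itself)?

BFS from 11 visits: 11, 6, 12, 7, 2, 8, 5, 10, 13, 3, 1, 4, 9
Reachable nodes: 13 of 17 total.

13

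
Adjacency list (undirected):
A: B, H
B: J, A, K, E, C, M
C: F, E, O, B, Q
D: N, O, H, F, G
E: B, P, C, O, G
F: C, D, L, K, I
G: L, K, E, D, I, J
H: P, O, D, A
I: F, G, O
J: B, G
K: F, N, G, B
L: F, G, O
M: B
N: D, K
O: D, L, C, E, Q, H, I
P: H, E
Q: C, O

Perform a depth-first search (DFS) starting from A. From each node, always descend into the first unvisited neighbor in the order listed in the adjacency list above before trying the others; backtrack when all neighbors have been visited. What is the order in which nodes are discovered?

A, B, J, G, L, F, C, E, P, H, O, D, N, K, Q, I, M

Visit A
A → B
B → J
J → G
G → L
L → F
F → C
C → E
E → P
P → H
H → O
O → D
D → N
N → K
O → Q
O → I
B → M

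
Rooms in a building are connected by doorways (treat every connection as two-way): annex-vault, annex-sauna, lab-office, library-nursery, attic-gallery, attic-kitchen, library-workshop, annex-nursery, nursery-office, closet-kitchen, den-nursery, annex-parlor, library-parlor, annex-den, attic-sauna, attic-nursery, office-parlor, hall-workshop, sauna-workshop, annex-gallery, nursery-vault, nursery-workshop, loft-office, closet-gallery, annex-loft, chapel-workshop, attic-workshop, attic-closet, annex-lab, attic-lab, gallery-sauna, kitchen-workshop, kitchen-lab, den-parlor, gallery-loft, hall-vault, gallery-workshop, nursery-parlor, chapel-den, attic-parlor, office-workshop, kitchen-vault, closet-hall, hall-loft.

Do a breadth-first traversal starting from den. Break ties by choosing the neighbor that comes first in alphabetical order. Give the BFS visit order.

Visit den; enqueue annex, chapel, nursery, parlor → queue [annex, chapel, nursery, parlor]
Visit annex; enqueue gallery, lab, loft, sauna, vault → queue [chapel, nursery, parlor, gallery, lab, loft, sauna, vault]
Visit chapel; enqueue workshop → queue [nursery, parlor, gallery, lab, loft, sauna, vault, workshop]
Visit nursery; enqueue attic, library, office → queue [parlor, gallery, lab, loft, sauna, vault, workshop, attic, library, office]
Visit parlor → queue [gallery, lab, loft, sauna, vault, workshop, attic, library, office]
Visit gallery; enqueue closet → queue [lab, loft, sauna, vault, workshop, attic, library, office, closet]
Visit lab; enqueue kitchen → queue [loft, sauna, vault, workshop, attic, library, office, closet, kitchen]
Visit loft; enqueue hall → queue [sauna, vault, workshop, attic, library, office, closet, kitchen, hall]
Visit sauna → queue [vault, workshop, attic, library, office, closet, kitchen, hall]
Visit vault → queue [workshop, attic, library, office, closet, kitchen, hall]
Visit workshop → queue [attic, library, office, closet, kitchen, hall]
Visit attic → queue [library, office, closet, kitchen, hall]
Visit library → queue [office, closet, kitchen, hall]
Visit office → queue [closet, kitchen, hall]
Visit closet → queue [kitchen, hall]
Visit kitchen → queue [hall]
Visit hall → queue []

den, annex, chapel, nursery, parlor, gallery, lab, loft, sauna, vault, workshop, attic, library, office, closet, kitchen, hall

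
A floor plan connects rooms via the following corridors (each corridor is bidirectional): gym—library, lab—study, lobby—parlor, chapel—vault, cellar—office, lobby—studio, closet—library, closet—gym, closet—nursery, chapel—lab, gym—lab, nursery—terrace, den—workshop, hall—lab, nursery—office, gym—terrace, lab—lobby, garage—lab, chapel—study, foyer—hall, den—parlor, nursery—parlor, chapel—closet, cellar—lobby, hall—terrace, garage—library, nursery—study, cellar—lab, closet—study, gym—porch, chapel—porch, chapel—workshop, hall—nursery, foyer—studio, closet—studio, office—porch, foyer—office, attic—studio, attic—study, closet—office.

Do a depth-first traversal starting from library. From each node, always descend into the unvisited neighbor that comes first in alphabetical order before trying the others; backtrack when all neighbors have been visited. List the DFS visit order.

library -> closet -> chapel -> lab -> cellar -> lobby -> parlor -> den -> workshop -> nursery -> hall -> foyer -> office -> porch -> gym -> terrace -> studio -> attic -> study -> garage -> vault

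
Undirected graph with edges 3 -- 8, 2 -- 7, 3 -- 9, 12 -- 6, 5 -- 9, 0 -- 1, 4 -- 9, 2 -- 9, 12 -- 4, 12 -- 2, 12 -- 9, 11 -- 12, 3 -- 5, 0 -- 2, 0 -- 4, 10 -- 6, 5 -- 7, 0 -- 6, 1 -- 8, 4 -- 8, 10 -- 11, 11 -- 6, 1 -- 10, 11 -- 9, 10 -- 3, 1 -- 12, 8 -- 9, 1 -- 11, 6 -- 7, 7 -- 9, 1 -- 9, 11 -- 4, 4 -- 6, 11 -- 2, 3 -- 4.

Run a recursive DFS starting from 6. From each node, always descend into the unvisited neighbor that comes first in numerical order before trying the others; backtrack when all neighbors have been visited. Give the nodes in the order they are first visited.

6 0 1 8 3 4 9 2 7 5 11 10 12

Visit 6
6 → 0
0 → 1
1 → 8
8 → 3
3 → 4
4 → 9
9 → 2
2 → 7
7 → 5
2 → 11
11 → 10
11 → 12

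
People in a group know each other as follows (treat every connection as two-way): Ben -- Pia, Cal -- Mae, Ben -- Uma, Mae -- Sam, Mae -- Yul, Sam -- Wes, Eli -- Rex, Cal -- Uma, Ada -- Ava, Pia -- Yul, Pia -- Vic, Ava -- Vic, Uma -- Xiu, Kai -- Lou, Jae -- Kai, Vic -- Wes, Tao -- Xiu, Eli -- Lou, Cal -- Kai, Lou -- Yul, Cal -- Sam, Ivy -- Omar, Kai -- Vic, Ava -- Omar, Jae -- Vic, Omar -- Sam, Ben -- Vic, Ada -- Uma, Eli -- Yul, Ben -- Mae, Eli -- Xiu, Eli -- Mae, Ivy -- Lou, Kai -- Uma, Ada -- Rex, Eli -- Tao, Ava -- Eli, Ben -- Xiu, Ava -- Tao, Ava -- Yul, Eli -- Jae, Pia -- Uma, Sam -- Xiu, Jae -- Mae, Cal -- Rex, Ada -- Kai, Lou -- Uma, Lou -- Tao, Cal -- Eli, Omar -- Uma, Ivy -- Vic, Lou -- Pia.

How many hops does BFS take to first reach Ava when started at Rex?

2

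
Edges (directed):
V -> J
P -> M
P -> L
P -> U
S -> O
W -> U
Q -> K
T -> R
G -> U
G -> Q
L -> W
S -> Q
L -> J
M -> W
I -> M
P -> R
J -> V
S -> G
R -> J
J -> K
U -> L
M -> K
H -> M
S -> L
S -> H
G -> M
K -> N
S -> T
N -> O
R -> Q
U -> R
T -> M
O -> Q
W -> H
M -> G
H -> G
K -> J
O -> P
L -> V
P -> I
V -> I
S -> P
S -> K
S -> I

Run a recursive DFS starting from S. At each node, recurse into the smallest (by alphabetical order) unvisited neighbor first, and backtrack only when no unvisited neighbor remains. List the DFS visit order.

Visit S
S → G
G → M
M → K
K → J
J → V
V → I
K → N
N → O
O → P
P → L
L → W
W → H
W → U
U → R
R → Q
S → T

S → G → M → K → J → V → I → N → O → P → L → W → H → U → R → Q → T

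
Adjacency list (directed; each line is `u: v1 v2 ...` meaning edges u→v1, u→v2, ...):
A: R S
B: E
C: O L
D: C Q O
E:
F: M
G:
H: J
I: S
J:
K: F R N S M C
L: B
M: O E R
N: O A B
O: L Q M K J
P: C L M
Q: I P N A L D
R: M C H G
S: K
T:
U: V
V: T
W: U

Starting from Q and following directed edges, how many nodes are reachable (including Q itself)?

19

BFS from Q visits: Q, I, P, N, A, L, D, S, C, M, O, B, R, K, E, J, H, G, F
Reachable nodes: 19 of 23 total.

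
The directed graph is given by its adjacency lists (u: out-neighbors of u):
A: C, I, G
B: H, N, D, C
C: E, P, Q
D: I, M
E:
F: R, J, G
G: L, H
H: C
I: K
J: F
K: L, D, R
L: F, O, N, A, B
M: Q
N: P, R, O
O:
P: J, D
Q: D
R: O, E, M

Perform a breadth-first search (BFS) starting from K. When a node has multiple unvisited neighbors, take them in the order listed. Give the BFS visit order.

Visit K; enqueue L, D, R → queue [L, D, R]
Visit L; enqueue F, O, N, A, B → queue [D, R, F, O, N, A, B]
Visit D; enqueue I, M → queue [R, F, O, N, A, B, I, M]
Visit R; enqueue E → queue [F, O, N, A, B, I, M, E]
Visit F; enqueue J, G → queue [O, N, A, B, I, M, E, J, G]
Visit O → queue [N, A, B, I, M, E, J, G]
Visit N; enqueue P → queue [A, B, I, M, E, J, G, P]
Visit A; enqueue C → queue [B, I, M, E, J, G, P, C]
Visit B; enqueue H → queue [I, M, E, J, G, P, C, H]
Visit I → queue [M, E, J, G, P, C, H]
Visit M; enqueue Q → queue [E, J, G, P, C, H, Q]
Visit E → queue [J, G, P, C, H, Q]
Visit J → queue [G, P, C, H, Q]
Visit G → queue [P, C, H, Q]
Visit P → queue [C, H, Q]
Visit C → queue [H, Q]
Visit H → queue [Q]
Visit Q → queue []

K -> L -> D -> R -> F -> O -> N -> A -> B -> I -> M -> E -> J -> G -> P -> C -> H -> Q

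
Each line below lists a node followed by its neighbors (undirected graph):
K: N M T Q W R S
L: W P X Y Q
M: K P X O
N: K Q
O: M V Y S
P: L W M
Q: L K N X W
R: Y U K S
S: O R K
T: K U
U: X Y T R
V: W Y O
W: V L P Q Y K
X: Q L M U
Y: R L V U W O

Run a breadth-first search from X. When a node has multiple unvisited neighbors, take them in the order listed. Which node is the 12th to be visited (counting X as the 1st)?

Visit X; enqueue Q, L, M, U → queue [Q, L, M, U]
Visit Q; enqueue K, N, W → queue [L, M, U, K, N, W]
Visit L; enqueue P, Y → queue [M, U, K, N, W, P, Y]
Visit M; enqueue O → queue [U, K, N, W, P, Y, O]
Visit U; enqueue T, R → queue [K, N, W, P, Y, O, T, R]
Visit K; enqueue S → queue [N, W, P, Y, O, T, R, S]
Visit N → queue [W, P, Y, O, T, R, S]
Visit W; enqueue V → queue [P, Y, O, T, R, S, V]
Visit P → queue [Y, O, T, R, S, V]
Visit Y → queue [O, T, R, S, V]
Visit O → queue [T, R, S, V]
Visit T → queue [R, S, V]
Visit R → queue [S, V]
Visit S → queue [V]
Visit V → queue []

Visit order: X, Q, L, M, U, K, N, W, P, Y, O, T, R, S, V

T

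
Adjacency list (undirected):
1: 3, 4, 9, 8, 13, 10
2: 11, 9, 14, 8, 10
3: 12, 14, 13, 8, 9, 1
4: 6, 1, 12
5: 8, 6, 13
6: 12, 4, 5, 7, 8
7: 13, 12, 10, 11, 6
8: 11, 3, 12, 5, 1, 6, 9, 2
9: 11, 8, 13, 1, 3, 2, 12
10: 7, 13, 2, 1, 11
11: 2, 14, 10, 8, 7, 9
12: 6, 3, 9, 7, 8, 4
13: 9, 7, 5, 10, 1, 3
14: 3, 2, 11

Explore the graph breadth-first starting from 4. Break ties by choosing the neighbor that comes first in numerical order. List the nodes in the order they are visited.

4 1 6 12 3 8 9 10 13 5 7 14 2 11

Visit 4; enqueue 1, 6, 12 → queue [1, 6, 12]
Visit 1; enqueue 3, 8, 9, 10, 13 → queue [6, 12, 3, 8, 9, 10, 13]
Visit 6; enqueue 5, 7 → queue [12, 3, 8, 9, 10, 13, 5, 7]
Visit 12 → queue [3, 8, 9, 10, 13, 5, 7]
Visit 3; enqueue 14 → queue [8, 9, 10, 13, 5, 7, 14]
Visit 8; enqueue 2, 11 → queue [9, 10, 13, 5, 7, 14, 2, 11]
Visit 9 → queue [10, 13, 5, 7, 14, 2, 11]
Visit 10 → queue [13, 5, 7, 14, 2, 11]
Visit 13 → queue [5, 7, 14, 2, 11]
Visit 5 → queue [7, 14, 2, 11]
Visit 7 → queue [14, 2, 11]
Visit 14 → queue [2, 11]
Visit 2 → queue [11]
Visit 11 → queue []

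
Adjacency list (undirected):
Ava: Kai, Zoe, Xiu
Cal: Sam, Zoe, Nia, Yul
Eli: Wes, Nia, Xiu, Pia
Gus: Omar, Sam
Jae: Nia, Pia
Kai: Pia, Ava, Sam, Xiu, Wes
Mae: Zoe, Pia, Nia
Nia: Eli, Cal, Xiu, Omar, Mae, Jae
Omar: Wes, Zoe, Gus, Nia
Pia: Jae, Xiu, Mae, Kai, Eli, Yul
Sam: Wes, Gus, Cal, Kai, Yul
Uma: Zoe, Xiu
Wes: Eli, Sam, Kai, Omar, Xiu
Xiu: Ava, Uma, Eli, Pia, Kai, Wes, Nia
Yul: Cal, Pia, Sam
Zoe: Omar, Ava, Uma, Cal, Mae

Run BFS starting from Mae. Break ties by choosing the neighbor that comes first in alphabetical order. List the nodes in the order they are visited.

Mae -> Nia -> Pia -> Zoe -> Cal -> Eli -> Jae -> Omar -> Xiu -> Kai -> Yul -> Ava -> Uma -> Sam -> Wes -> Gus

Visit Mae; enqueue Nia, Pia, Zoe → queue [Nia, Pia, Zoe]
Visit Nia; enqueue Cal, Eli, Jae, Omar, Xiu → queue [Pia, Zoe, Cal, Eli, Jae, Omar, Xiu]
Visit Pia; enqueue Kai, Yul → queue [Zoe, Cal, Eli, Jae, Omar, Xiu, Kai, Yul]
Visit Zoe; enqueue Ava, Uma → queue [Cal, Eli, Jae, Omar, Xiu, Kai, Yul, Ava, Uma]
Visit Cal; enqueue Sam → queue [Eli, Jae, Omar, Xiu, Kai, Yul, Ava, Uma, Sam]
Visit Eli; enqueue Wes → queue [Jae, Omar, Xiu, Kai, Yul, Ava, Uma, Sam, Wes]
Visit Jae → queue [Omar, Xiu, Kai, Yul, Ava, Uma, Sam, Wes]
Visit Omar; enqueue Gus → queue [Xiu, Kai, Yul, Ava, Uma, Sam, Wes, Gus]
Visit Xiu → queue [Kai, Yul, Ava, Uma, Sam, Wes, Gus]
Visit Kai → queue [Yul, Ava, Uma, Sam, Wes, Gus]
Visit Yul → queue [Ava, Uma, Sam, Wes, Gus]
Visit Ava → queue [Uma, Sam, Wes, Gus]
Visit Uma → queue [Sam, Wes, Gus]
Visit Sam → queue [Wes, Gus]
Visit Wes → queue [Gus]
Visit Gus → queue []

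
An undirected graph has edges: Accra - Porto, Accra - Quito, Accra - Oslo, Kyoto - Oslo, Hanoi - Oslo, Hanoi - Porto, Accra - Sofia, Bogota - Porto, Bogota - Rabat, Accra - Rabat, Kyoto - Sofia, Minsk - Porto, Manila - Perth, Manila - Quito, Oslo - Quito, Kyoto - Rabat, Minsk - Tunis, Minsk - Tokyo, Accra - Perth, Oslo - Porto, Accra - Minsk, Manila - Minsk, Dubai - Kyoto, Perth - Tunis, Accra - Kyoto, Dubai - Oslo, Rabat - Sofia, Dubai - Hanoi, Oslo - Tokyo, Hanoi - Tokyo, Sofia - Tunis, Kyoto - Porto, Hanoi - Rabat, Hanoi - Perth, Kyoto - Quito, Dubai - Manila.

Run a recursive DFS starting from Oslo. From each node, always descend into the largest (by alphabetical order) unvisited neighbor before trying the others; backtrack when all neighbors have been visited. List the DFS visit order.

Visit Oslo
Oslo → Tokyo
Tokyo → Minsk
Minsk → Tunis
Tunis → Sofia
Sofia → Rabat
Rabat → Kyoto
Kyoto → Quito
Quito → Manila
Manila → Perth
Perth → Hanoi
Hanoi → Porto
Porto → Bogota
Porto → Accra
Hanoi → Dubai

Oslo -> Tokyo -> Minsk -> Tunis -> Sofia -> Rabat -> Kyoto -> Quito -> Manila -> Perth -> Hanoi -> Porto -> Bogota -> Accra -> Dubai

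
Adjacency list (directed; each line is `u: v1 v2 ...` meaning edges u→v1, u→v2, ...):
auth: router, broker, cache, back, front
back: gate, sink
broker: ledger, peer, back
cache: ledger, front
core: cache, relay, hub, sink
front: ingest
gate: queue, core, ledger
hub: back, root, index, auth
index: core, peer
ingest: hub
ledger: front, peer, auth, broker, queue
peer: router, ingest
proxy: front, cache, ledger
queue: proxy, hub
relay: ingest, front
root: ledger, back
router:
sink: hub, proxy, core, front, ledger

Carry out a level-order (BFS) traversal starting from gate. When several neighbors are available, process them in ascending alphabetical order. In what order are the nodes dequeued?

gate → core → ledger → queue → cache → hub → relay → sink → auth → broker → front → peer → proxy → back → index → root → ingest → router

Visit gate; enqueue core, ledger, queue → queue [core, ledger, queue]
Visit core; enqueue cache, hub, relay, sink → queue [ledger, queue, cache, hub, relay, sink]
Visit ledger; enqueue auth, broker, front, peer → queue [queue, cache, hub, relay, sink, auth, broker, front, peer]
Visit queue; enqueue proxy → queue [cache, hub, relay, sink, auth, broker, front, peer, proxy]
Visit cache → queue [hub, relay, sink, auth, broker, front, peer, proxy]
Visit hub; enqueue back, index, root → queue [relay, sink, auth, broker, front, peer, proxy, back, index, root]
Visit relay; enqueue ingest → queue [sink, auth, broker, front, peer, proxy, back, index, root, ingest]
Visit sink → queue [auth, broker, front, peer, proxy, back, index, root, ingest]
Visit auth; enqueue router → queue [broker, front, peer, proxy, back, index, root, ingest, router]
Visit broker → queue [front, peer, proxy, back, index, root, ingest, router]
Visit front → queue [peer, proxy, back, index, root, ingest, router]
Visit peer → queue [proxy, back, index, root, ingest, router]
Visit proxy → queue [back, index, root, ingest, router]
Visit back → queue [index, root, ingest, router]
Visit index → queue [root, ingest, router]
Visit root → queue [ingest, router]
Visit ingest → queue [router]
Visit router → queue []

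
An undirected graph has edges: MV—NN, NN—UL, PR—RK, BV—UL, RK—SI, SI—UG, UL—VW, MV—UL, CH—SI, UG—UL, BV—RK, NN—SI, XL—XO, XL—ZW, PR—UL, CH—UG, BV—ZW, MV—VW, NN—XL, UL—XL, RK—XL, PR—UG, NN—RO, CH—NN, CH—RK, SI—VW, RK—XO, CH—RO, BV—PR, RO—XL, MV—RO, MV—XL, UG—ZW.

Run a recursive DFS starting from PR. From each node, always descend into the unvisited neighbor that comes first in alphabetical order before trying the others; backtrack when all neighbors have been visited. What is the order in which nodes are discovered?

Visit PR
PR → BV
BV → RK
RK → CH
CH → NN
NN → MV
MV → RO
RO → XL
XL → UL
UL → UG
UG → SI
SI → VW
UG → ZW
XL → XO

PR, BV, RK, CH, NN, MV, RO, XL, UL, UG, SI, VW, ZW, XO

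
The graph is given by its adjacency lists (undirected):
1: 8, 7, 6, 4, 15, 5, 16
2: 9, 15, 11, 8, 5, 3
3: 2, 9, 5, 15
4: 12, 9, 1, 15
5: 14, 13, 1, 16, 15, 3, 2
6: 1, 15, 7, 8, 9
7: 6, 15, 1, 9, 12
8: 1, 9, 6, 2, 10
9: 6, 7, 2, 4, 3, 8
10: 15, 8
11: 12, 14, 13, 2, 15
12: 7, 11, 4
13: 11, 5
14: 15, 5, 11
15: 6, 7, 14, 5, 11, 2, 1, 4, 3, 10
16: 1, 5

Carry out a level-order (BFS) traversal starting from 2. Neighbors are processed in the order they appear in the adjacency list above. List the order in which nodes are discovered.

2, 9, 15, 11, 8, 5, 3, 6, 7, 4, 14, 1, 10, 12, 13, 16

Visit 2; enqueue 9, 15, 11, 8, 5, 3 → queue [9, 15, 11, 8, 5, 3]
Visit 9; enqueue 6, 7, 4 → queue [15, 11, 8, 5, 3, 6, 7, 4]
Visit 15; enqueue 14, 1, 10 → queue [11, 8, 5, 3, 6, 7, 4, 14, 1, 10]
Visit 11; enqueue 12, 13 → queue [8, 5, 3, 6, 7, 4, 14, 1, 10, 12, 13]
Visit 8 → queue [5, 3, 6, 7, 4, 14, 1, 10, 12, 13]
Visit 5; enqueue 16 → queue [3, 6, 7, 4, 14, 1, 10, 12, 13, 16]
Visit 3 → queue [6, 7, 4, 14, 1, 10, 12, 13, 16]
Visit 6 → queue [7, 4, 14, 1, 10, 12, 13, 16]
Visit 7 → queue [4, 14, 1, 10, 12, 13, 16]
Visit 4 → queue [14, 1, 10, 12, 13, 16]
Visit 14 → queue [1, 10, 12, 13, 16]
Visit 1 → queue [10, 12, 13, 16]
Visit 10 → queue [12, 13, 16]
Visit 12 → queue [13, 16]
Visit 13 → queue [16]
Visit 16 → queue []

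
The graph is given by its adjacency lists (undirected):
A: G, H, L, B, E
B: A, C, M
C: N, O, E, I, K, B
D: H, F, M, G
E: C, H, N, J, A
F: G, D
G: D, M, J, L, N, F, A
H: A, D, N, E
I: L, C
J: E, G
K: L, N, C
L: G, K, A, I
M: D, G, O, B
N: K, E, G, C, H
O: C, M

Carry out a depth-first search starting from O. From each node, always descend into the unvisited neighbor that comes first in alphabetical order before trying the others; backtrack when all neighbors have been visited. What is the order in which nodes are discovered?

Visit O
O → C
C → B
B → A
A → E
E → H
H → D
D → F
F → G
G → J
G → L
L → I
L → K
K → N
G → M

O, C, B, A, E, H, D, F, G, J, L, I, K, N, M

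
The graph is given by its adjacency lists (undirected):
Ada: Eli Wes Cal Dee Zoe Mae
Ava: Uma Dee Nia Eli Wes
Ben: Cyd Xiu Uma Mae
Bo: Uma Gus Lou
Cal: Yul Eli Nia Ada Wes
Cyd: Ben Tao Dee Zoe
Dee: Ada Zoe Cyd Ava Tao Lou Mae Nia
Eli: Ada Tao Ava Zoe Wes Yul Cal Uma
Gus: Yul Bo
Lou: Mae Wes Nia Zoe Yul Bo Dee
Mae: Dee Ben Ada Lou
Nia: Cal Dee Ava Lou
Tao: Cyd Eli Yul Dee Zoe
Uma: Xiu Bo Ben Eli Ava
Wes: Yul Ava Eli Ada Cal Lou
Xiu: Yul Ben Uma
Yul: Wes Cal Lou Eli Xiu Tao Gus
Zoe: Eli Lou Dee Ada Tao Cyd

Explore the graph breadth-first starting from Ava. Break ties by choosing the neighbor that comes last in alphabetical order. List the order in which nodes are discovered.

Ava → Wes → Uma → Nia → Eli → Dee → Yul → Lou → Cal → Ada → Xiu → Bo → Ben → Zoe → Tao → Mae → Cyd → Gus

Visit Ava; enqueue Wes, Uma, Nia, Eli, Dee → queue [Wes, Uma, Nia, Eli, Dee]
Visit Wes; enqueue Yul, Lou, Cal, Ada → queue [Uma, Nia, Eli, Dee, Yul, Lou, Cal, Ada]
Visit Uma; enqueue Xiu, Bo, Ben → queue [Nia, Eli, Dee, Yul, Lou, Cal, Ada, Xiu, Bo, Ben]
Visit Nia → queue [Eli, Dee, Yul, Lou, Cal, Ada, Xiu, Bo, Ben]
Visit Eli; enqueue Zoe, Tao → queue [Dee, Yul, Lou, Cal, Ada, Xiu, Bo, Ben, Zoe, Tao]
Visit Dee; enqueue Mae, Cyd → queue [Yul, Lou, Cal, Ada, Xiu, Bo, Ben, Zoe, Tao, Mae, Cyd]
Visit Yul; enqueue Gus → queue [Lou, Cal, Ada, Xiu, Bo, Ben, Zoe, Tao, Mae, Cyd, Gus]
Visit Lou → queue [Cal, Ada, Xiu, Bo, Ben, Zoe, Tao, Mae, Cyd, Gus]
Visit Cal → queue [Ada, Xiu, Bo, Ben, Zoe, Tao, Mae, Cyd, Gus]
Visit Ada → queue [Xiu, Bo, Ben, Zoe, Tao, Mae, Cyd, Gus]
Visit Xiu → queue [Bo, Ben, Zoe, Tao, Mae, Cyd, Gus]
Visit Bo → queue [Ben, Zoe, Tao, Mae, Cyd, Gus]
Visit Ben → queue [Zoe, Tao, Mae, Cyd, Gus]
Visit Zoe → queue [Tao, Mae, Cyd, Gus]
Visit Tao → queue [Mae, Cyd, Gus]
Visit Mae → queue [Cyd, Gus]
Visit Cyd → queue [Gus]
Visit Gus → queue []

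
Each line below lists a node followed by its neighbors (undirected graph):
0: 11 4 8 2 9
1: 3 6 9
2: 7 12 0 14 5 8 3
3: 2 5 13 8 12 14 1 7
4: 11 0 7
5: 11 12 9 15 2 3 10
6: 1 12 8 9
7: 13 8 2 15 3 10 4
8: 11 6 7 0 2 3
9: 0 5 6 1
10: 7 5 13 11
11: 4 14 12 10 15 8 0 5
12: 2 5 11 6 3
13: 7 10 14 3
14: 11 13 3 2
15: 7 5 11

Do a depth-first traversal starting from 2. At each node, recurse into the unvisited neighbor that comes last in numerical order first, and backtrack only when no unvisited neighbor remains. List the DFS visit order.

2 -> 14 -> 13 -> 10 -> 11 -> 15 -> 7 -> 8 -> 6 -> 12 -> 5 -> 9 -> 1 -> 3 -> 0 -> 4

Visit 2
2 → 14
14 → 13
13 → 10
10 → 11
11 → 15
15 → 7
7 → 8
8 → 6
6 → 12
12 → 5
5 → 9
9 → 1
1 → 3
9 → 0
0 → 4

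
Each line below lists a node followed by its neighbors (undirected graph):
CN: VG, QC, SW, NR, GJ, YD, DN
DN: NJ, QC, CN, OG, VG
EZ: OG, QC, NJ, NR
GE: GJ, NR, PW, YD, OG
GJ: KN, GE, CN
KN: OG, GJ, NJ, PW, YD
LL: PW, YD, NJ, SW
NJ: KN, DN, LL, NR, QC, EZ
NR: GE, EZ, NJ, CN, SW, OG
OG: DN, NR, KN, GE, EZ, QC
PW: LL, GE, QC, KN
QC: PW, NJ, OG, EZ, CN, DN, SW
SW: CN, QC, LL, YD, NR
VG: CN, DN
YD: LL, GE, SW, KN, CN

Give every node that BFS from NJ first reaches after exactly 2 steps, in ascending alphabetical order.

Level 0: NJ
Level 1: DN, EZ, KN, LL, NR, QC
Level 2: CN, GE, GJ, OG, PW, SW, VG, YD

CN, GE, GJ, OG, PW, SW, VG, YD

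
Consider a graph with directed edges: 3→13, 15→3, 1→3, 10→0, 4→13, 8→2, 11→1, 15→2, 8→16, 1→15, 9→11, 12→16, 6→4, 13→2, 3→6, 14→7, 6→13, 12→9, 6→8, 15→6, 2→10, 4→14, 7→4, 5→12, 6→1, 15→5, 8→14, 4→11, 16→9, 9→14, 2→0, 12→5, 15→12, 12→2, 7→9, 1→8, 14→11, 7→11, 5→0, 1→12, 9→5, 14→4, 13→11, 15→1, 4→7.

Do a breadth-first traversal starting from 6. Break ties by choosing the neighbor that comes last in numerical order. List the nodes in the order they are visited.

6 13 8 4 1 11 2 16 14 7 15 12 3 10 0 9 5

Visit 6; enqueue 13, 8, 4, 1 → queue [13, 8, 4, 1]
Visit 13; enqueue 11, 2 → queue [8, 4, 1, 11, 2]
Visit 8; enqueue 16, 14 → queue [4, 1, 11, 2, 16, 14]
Visit 4; enqueue 7 → queue [1, 11, 2, 16, 14, 7]
Visit 1; enqueue 15, 12, 3 → queue [11, 2, 16, 14, 7, 15, 12, 3]
Visit 11 → queue [2, 16, 14, 7, 15, 12, 3]
Visit 2; enqueue 10, 0 → queue [16, 14, 7, 15, 12, 3, 10, 0]
Visit 16; enqueue 9 → queue [14, 7, 15, 12, 3, 10, 0, 9]
Visit 14 → queue [7, 15, 12, 3, 10, 0, 9]
Visit 7 → queue [15, 12, 3, 10, 0, 9]
Visit 15; enqueue 5 → queue [12, 3, 10, 0, 9, 5]
Visit 12 → queue [3, 10, 0, 9, 5]
Visit 3 → queue [10, 0, 9, 5]
Visit 10 → queue [0, 9, 5]
Visit 0 → queue [9, 5]
Visit 9 → queue [5]
Visit 5 → queue []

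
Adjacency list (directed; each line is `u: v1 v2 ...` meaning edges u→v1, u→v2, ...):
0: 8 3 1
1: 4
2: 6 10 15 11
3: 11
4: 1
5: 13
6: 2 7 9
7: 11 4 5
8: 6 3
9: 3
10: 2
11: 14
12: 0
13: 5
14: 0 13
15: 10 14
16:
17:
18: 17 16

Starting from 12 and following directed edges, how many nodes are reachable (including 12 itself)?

BFS from 12 visits: 12, 0, 8, 3, 1, 6, 11, 4, 2, 7, 9, 14, 10, 15, 5, 13
Reachable nodes: 16 of 19 total.

16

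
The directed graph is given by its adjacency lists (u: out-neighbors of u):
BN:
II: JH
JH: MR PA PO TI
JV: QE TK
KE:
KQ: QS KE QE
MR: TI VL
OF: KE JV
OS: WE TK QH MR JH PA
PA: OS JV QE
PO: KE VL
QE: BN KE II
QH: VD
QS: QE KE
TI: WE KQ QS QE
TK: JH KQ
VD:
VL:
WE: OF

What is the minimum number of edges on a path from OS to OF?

2

Level 0: OS
Level 1: JH, MR, PA, QH, TK, WE
Level 2: JV, KQ, OF, PO, QE, TI, VD, VL
Level 3: BN, II, KE, QS
OF first appears at level 2.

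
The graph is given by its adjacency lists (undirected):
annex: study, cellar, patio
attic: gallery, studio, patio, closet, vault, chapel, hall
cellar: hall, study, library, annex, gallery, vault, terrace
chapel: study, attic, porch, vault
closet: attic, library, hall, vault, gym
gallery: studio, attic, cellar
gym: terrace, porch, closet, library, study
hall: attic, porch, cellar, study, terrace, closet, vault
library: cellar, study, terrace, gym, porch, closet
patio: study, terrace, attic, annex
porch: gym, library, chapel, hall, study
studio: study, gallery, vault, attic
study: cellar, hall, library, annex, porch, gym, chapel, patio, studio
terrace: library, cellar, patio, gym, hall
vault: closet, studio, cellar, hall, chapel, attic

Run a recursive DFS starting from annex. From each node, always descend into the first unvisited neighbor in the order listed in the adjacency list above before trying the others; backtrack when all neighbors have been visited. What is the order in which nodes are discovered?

annex, study, cellar, hall, attic, gallery, studio, vault, closet, library, terrace, patio, gym, porch, chapel

Visit annex
annex → study
study → cellar
cellar → hall
hall → attic
attic → gallery
gallery → studio
studio → vault
vault → closet
closet → library
library → terrace
terrace → patio
terrace → gym
gym → porch
porch → chapel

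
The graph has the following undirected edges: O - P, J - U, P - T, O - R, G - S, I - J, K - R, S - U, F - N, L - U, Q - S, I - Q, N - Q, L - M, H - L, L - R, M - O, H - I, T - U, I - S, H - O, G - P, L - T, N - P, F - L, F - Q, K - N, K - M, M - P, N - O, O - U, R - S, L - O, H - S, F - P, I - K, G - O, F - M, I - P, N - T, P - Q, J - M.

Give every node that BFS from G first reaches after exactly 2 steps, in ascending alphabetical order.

F, H, I, L, M, N, Q, R, T, U

Level 0: G
Level 1: O, P, S
Level 2: F, H, I, L, M, N, Q, R, T, U
Level 3: J, K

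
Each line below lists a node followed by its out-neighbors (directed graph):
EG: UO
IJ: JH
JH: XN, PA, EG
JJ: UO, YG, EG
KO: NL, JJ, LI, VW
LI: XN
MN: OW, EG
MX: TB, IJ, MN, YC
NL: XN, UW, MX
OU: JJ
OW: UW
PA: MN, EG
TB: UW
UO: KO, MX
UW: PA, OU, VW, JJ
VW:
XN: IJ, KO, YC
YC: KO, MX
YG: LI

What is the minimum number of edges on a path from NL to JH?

3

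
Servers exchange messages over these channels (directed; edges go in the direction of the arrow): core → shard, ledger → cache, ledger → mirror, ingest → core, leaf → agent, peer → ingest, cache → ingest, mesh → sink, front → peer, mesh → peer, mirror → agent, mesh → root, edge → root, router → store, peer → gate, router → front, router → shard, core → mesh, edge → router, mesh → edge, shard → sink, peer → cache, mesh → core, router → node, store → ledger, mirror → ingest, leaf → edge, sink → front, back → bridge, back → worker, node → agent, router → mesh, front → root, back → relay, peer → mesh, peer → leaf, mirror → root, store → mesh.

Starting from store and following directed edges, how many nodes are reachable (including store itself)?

BFS from store visits: store, ledger, mesh, cache, mirror, core, edge, peer, root, sink, ingest, agent, shard, router, gate, leaf, front, node
Reachable nodes: 18 of 22 total.

18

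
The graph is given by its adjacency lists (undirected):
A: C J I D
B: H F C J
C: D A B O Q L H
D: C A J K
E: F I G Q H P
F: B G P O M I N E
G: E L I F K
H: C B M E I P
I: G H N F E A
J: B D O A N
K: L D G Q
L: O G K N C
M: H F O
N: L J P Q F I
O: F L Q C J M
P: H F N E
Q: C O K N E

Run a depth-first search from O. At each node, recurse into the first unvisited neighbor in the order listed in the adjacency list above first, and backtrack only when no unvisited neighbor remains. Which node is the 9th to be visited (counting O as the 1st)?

N

Visit O
O → F
F → B
B → H
H → C
C → D
D → A
A → J
J → N
N → L
L → G
G → E
E → I
E → Q
Q → K
E → P
H → M

Visit order: O, F, B, H, C, D, A, J, N, L, G, E, I, Q, K, P, M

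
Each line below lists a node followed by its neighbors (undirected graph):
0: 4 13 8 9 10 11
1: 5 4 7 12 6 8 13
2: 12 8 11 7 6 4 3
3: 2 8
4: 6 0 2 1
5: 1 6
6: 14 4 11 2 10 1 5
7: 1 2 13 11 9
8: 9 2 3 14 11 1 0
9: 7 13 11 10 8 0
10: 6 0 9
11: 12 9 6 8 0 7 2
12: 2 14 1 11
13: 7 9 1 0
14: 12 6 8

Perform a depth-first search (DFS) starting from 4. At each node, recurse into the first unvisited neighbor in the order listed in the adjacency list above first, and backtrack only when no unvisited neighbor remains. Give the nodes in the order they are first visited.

Visit 4
4 → 6
6 → 14
14 → 12
12 → 2
2 → 8
8 → 9
9 → 7
7 → 1
1 → 5
1 → 13
13 → 0
0 → 10
0 → 11
8 → 3

4, 6, 14, 12, 2, 8, 9, 7, 1, 5, 13, 0, 10, 11, 3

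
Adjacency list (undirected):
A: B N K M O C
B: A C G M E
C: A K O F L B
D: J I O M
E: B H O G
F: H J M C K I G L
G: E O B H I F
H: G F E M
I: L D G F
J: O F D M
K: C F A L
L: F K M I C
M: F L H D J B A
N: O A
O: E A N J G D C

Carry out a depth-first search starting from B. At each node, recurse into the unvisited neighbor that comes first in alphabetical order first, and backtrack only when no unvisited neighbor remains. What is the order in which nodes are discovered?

Visit B
B → A
A → C
C → F
F → G
G → E
E → H
H → M
M → D
D → I
I → L
L → K
D → J
J → O
O → N

B -> A -> C -> F -> G -> E -> H -> M -> D -> I -> L -> K -> J -> O -> N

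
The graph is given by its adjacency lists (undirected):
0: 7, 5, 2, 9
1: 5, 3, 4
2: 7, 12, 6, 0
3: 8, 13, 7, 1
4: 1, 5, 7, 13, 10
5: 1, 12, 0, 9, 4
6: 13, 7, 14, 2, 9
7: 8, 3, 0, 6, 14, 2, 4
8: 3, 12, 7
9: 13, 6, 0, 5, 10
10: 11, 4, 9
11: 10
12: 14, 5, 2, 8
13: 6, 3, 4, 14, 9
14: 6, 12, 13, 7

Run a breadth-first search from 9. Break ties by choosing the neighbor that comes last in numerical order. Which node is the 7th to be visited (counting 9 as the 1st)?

Visit 9; enqueue 13, 10, 6, 5, 0 → queue [13, 10, 6, 5, 0]
Visit 13; enqueue 14, 4, 3 → queue [10, 6, 5, 0, 14, 4, 3]
Visit 10; enqueue 11 → queue [6, 5, 0, 14, 4, 3, 11]
Visit 6; enqueue 7, 2 → queue [5, 0, 14, 4, 3, 11, 7, 2]
Visit 5; enqueue 12, 1 → queue [0, 14, 4, 3, 11, 7, 2, 12, 1]
Visit 0 → queue [14, 4, 3, 11, 7, 2, 12, 1]
Visit 14 → queue [4, 3, 11, 7, 2, 12, 1]
Visit 4 → queue [3, 11, 7, 2, 12, 1]
Visit 3; enqueue 8 → queue [11, 7, 2, 12, 1, 8]
Visit 11 → queue [7, 2, 12, 1, 8]
Visit 7 → queue [2, 12, 1, 8]
Visit 2 → queue [12, 1, 8]
Visit 12 → queue [1, 8]
Visit 1 → queue [8]
Visit 8 → queue []

Visit order: 9, 13, 10, 6, 5, 0, 14, 4, 3, 11, 7, 2, 12, 1, 8

14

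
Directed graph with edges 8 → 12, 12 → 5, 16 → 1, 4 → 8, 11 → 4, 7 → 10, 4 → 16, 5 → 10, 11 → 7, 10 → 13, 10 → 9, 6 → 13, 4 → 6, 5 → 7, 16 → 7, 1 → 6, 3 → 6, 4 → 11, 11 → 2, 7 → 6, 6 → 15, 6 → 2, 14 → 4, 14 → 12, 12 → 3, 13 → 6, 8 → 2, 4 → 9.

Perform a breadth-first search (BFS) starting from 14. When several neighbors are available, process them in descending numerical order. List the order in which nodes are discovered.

Visit 14; enqueue 12, 4 → queue [12, 4]
Visit 12; enqueue 5, 3 → queue [4, 5, 3]
Visit 4; enqueue 16, 11, 9, 8, 6 → queue [5, 3, 16, 11, 9, 8, 6]
Visit 5; enqueue 10, 7 → queue [3, 16, 11, 9, 8, 6, 10, 7]
Visit 3 → queue [16, 11, 9, 8, 6, 10, 7]
Visit 16; enqueue 1 → queue [11, 9, 8, 6, 10, 7, 1]
Visit 11; enqueue 2 → queue [9, 8, 6, 10, 7, 1, 2]
Visit 9 → queue [8, 6, 10, 7, 1, 2]
Visit 8 → queue [6, 10, 7, 1, 2]
Visit 6; enqueue 15, 13 → queue [10, 7, 1, 2, 15, 13]
Visit 10 → queue [7, 1, 2, 15, 13]
Visit 7 → queue [1, 2, 15, 13]
Visit 1 → queue [2, 15, 13]
Visit 2 → queue [15, 13]
Visit 15 → queue [13]
Visit 13 → queue []

14 → 12 → 4 → 5 → 3 → 16 → 11 → 9 → 8 → 6 → 10 → 7 → 1 → 2 → 15 → 13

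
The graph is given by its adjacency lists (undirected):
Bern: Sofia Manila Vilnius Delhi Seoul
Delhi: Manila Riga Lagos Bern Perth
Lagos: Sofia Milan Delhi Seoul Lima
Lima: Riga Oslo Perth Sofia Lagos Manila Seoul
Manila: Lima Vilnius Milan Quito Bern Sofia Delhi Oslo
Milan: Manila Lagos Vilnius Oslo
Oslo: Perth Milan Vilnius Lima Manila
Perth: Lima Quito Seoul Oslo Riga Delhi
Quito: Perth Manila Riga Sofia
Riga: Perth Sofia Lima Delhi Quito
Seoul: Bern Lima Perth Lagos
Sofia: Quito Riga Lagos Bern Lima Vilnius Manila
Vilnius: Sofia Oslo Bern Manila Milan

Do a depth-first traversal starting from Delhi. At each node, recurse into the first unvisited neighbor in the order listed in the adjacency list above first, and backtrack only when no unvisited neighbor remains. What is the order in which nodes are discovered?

Visit Delhi
Delhi → Manila
Manila → Lima
Lima → Riga
Riga → Perth
Perth → Quito
Quito → Sofia
Sofia → Lagos
Lagos → Milan
Milan → Vilnius
Vilnius → Oslo
Vilnius → Bern
Bern → Seoul

Delhi → Manila → Lima → Riga → Perth → Quito → Sofia → Lagos → Milan → Vilnius → Oslo → Bern → Seoul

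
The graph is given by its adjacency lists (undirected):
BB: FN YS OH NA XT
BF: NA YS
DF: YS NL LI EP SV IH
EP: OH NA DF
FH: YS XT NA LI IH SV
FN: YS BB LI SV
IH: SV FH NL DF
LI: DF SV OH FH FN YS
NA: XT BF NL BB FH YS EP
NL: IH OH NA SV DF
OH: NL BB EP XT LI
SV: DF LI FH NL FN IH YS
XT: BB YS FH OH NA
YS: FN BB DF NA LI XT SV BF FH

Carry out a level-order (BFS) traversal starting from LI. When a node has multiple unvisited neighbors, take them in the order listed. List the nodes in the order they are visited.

LI -> DF -> SV -> OH -> FH -> FN -> YS -> NL -> EP -> IH -> BB -> XT -> NA -> BF

Visit LI; enqueue DF, SV, OH, FH, FN, YS → queue [DF, SV, OH, FH, FN, YS]
Visit DF; enqueue NL, EP, IH → queue [SV, OH, FH, FN, YS, NL, EP, IH]
Visit SV → queue [OH, FH, FN, YS, NL, EP, IH]
Visit OH; enqueue BB, XT → queue [FH, FN, YS, NL, EP, IH, BB, XT]
Visit FH; enqueue NA → queue [FN, YS, NL, EP, IH, BB, XT, NA]
Visit FN → queue [YS, NL, EP, IH, BB, XT, NA]
Visit YS; enqueue BF → queue [NL, EP, IH, BB, XT, NA, BF]
Visit NL → queue [EP, IH, BB, XT, NA, BF]
Visit EP → queue [IH, BB, XT, NA, BF]
Visit IH → queue [BB, XT, NA, BF]
Visit BB → queue [XT, NA, BF]
Visit XT → queue [NA, BF]
Visit NA → queue [BF]
Visit BF → queue []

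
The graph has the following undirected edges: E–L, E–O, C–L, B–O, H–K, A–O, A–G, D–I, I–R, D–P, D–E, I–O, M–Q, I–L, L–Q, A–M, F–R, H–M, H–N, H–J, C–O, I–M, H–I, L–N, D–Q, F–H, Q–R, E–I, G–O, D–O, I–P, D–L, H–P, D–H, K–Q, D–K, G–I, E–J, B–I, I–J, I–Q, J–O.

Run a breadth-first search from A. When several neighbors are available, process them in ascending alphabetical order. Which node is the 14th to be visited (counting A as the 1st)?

Visit A; enqueue G, M, O → queue [G, M, O]
Visit G; enqueue I → queue [M, O, I]
Visit M; enqueue H, Q → queue [O, I, H, Q]
Visit O; enqueue B, C, D, E, J → queue [I, H, Q, B, C, D, E, J]
Visit I; enqueue L, P, R → queue [H, Q, B, C, D, E, J, L, P, R]
Visit H; enqueue F, K, N → queue [Q, B, C, D, E, J, L, P, R, F, K, N]
Visit Q → queue [B, C, D, E, J, L, P, R, F, K, N]
Visit B → queue [C, D, E, J, L, P, R, F, K, N]
Visit C → queue [D, E, J, L, P, R, F, K, N]
Visit D → queue [E, J, L, P, R, F, K, N]
Visit E → queue [J, L, P, R, F, K, N]
Visit J → queue [L, P, R, F, K, N]
Visit L → queue [P, R, F, K, N]
Visit P → queue [R, F, K, N]
Visit R → queue [F, K, N]
Visit F → queue [K, N]
Visit K → queue [N]
Visit N → queue []

Visit order: A, G, M, O, I, H, Q, B, C, D, E, J, L, P, R, F, K, N

P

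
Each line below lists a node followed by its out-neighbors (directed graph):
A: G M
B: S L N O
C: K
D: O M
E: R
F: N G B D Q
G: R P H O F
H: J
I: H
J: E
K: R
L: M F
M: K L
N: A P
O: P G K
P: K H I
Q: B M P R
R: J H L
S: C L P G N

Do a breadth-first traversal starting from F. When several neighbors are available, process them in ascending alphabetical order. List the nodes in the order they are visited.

F, B, D, G, N, Q, L, O, S, M, H, P, R, A, K, C, J, I, E

Visit F; enqueue B, D, G, N, Q → queue [B, D, G, N, Q]
Visit B; enqueue L, O, S → queue [D, G, N, Q, L, O, S]
Visit D; enqueue M → queue [G, N, Q, L, O, S, M]
Visit G; enqueue H, P, R → queue [N, Q, L, O, S, M, H, P, R]
Visit N; enqueue A → queue [Q, L, O, S, M, H, P, R, A]
Visit Q → queue [L, O, S, M, H, P, R, A]
Visit L → queue [O, S, M, H, P, R, A]
Visit O; enqueue K → queue [S, M, H, P, R, A, K]
Visit S; enqueue C → queue [M, H, P, R, A, K, C]
Visit M → queue [H, P, R, A, K, C]
Visit H; enqueue J → queue [P, R, A, K, C, J]
Visit P; enqueue I → queue [R, A, K, C, J, I]
Visit R → queue [A, K, C, J, I]
Visit A → queue [K, C, J, I]
Visit K → queue [C, J, I]
Visit C → queue [J, I]
Visit J; enqueue E → queue [I, E]
Visit I → queue [E]
Visit E → queue []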